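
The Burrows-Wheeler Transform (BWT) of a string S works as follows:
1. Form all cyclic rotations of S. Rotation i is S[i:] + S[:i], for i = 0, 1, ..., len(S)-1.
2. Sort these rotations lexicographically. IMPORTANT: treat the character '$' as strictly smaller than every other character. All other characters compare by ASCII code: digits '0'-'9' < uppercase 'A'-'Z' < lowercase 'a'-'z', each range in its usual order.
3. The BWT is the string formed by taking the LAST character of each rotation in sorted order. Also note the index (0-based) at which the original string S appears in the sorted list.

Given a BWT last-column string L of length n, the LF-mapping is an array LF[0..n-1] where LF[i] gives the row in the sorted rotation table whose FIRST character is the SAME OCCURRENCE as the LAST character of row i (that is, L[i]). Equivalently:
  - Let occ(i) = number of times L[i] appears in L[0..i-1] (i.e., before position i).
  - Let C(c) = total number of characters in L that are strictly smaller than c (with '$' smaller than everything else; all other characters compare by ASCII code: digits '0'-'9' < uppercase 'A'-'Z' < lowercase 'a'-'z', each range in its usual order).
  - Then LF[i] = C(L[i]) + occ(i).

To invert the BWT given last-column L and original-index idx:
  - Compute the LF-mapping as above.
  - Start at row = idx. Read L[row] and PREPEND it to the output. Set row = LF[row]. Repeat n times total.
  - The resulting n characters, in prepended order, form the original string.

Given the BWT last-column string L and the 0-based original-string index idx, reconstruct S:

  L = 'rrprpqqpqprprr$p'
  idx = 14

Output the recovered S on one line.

Answer: rrpqprpppqqprrr$

Derivation:
LF mapping: 10 11 1 12 2 7 8 3 9 4 13 5 14 15 0 6
Walk LF starting at row 14, prepending L[row]:
  step 1: row=14, L[14]='$', prepend. Next row=LF[14]=0
  step 2: row=0, L[0]='r', prepend. Next row=LF[0]=10
  step 3: row=10, L[10]='r', prepend. Next row=LF[10]=13
  step 4: row=13, L[13]='r', prepend. Next row=LF[13]=15
  step 5: row=15, L[15]='p', prepend. Next row=LF[15]=6
  step 6: row=6, L[6]='q', prepend. Next row=LF[6]=8
  step 7: row=8, L[8]='q', prepend. Next row=LF[8]=9
  step 8: row=9, L[9]='p', prepend. Next row=LF[9]=4
  step 9: row=4, L[4]='p', prepend. Next row=LF[4]=2
  step 10: row=2, L[2]='p', prepend. Next row=LF[2]=1
  step 11: row=1, L[1]='r', prepend. Next row=LF[1]=11
  step 12: row=11, L[11]='p', prepend. Next row=LF[11]=5
  step 13: row=5, L[5]='q', prepend. Next row=LF[5]=7
  step 14: row=7, L[7]='p', prepend. Next row=LF[7]=3
  step 15: row=3, L[3]='r', prepend. Next row=LF[3]=12
  step 16: row=12, L[12]='r', prepend. Next row=LF[12]=14
Reversed output: rrpqprpppqqprrr$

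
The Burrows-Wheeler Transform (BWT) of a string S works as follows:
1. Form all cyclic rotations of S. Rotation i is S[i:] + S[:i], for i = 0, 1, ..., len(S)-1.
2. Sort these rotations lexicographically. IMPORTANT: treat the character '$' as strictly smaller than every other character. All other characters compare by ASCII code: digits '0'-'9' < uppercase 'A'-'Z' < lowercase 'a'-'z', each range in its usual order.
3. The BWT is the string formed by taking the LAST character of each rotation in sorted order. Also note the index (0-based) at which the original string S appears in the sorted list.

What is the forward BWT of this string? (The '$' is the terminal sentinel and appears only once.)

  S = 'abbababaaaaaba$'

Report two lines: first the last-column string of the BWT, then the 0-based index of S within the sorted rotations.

Answer: abbaaaabb$aaaba
9

Derivation:
All 15 rotations (rotation i = S[i:]+S[:i]):
  rot[0] = abbababaaaaaba$
  rot[1] = bbababaaaaaba$a
  rot[2] = bababaaaaaba$ab
  rot[3] = ababaaaaaba$abb
  rot[4] = babaaaaaba$abba
  rot[5] = abaaaaaba$abbab
  rot[6] = baaaaaba$abbaba
  rot[7] = aaaaaba$abbabab
  rot[8] = aaaaba$abbababa
  rot[9] = aaaba$abbababaa
  rot[10] = aaba$abbababaaa
  rot[11] = aba$abbababaaaa
  rot[12] = ba$abbababaaaaa
  rot[13] = a$abbababaaaaab
  rot[14] = $abbababaaaaaba
Sorted (with $ < everything):
  sorted[0] = $abbababaaaaaba  (last char: 'a')
  sorted[1] = a$abbababaaaaab  (last char: 'b')
  sorted[2] = aaaaaba$abbabab  (last char: 'b')
  sorted[3] = aaaaba$abbababa  (last char: 'a')
  sorted[4] = aaaba$abbababaa  (last char: 'a')
  sorted[5] = aaba$abbababaaa  (last char: 'a')
  sorted[6] = aba$abbababaaaa  (last char: 'a')
  sorted[7] = abaaaaaba$abbab  (last char: 'b')
  sorted[8] = ababaaaaaba$abb  (last char: 'b')
  sorted[9] = abbababaaaaaba$  (last char: '$')
  sorted[10] = ba$abbababaaaaa  (last char: 'a')
  sorted[11] = baaaaaba$abbaba  (last char: 'a')
  sorted[12] = babaaaaaba$abba  (last char: 'a')
  sorted[13] = bababaaaaaba$ab  (last char: 'b')
  sorted[14] = bbababaaaaaba$a  (last char: 'a')
Last column: abbaaaabb$aaaba
Original string S is at sorted index 9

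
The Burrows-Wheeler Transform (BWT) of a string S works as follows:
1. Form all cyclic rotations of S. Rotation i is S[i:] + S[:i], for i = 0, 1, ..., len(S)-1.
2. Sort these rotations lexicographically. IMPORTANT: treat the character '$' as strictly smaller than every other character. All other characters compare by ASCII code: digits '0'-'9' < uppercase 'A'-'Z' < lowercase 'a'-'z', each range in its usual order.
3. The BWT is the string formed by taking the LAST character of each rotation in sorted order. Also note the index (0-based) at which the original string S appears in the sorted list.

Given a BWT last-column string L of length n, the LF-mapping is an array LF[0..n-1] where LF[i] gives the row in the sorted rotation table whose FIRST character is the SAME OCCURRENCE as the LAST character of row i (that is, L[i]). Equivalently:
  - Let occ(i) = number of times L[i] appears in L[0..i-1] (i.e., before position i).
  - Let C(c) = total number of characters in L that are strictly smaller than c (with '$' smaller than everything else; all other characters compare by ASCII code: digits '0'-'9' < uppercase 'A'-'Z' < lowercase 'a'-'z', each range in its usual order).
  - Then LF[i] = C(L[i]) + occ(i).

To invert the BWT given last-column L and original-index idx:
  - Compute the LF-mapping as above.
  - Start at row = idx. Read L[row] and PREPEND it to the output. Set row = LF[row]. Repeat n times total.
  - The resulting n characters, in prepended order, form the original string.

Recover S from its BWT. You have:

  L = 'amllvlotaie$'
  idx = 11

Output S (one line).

LF mapping: 1 8 5 6 11 7 9 10 2 4 3 0
Walk LF starting at row 11, prepending L[row]:
  step 1: row=11, L[11]='$', prepend. Next row=LF[11]=0
  step 2: row=0, L[0]='a', prepend. Next row=LF[0]=1
  step 3: row=1, L[1]='m', prepend. Next row=LF[1]=8
  step 4: row=8, L[8]='a', prepend. Next row=LF[8]=2
  step 5: row=2, L[2]='l', prepend. Next row=LF[2]=5
  step 6: row=5, L[5]='l', prepend. Next row=LF[5]=7
  step 7: row=7, L[7]='t', prepend. Next row=LF[7]=10
  step 8: row=10, L[10]='e', prepend. Next row=LF[10]=3
  step 9: row=3, L[3]='l', prepend. Next row=LF[3]=6
  step 10: row=6, L[6]='o', prepend. Next row=LF[6]=9
  step 11: row=9, L[9]='i', prepend. Next row=LF[9]=4
  step 12: row=4, L[4]='v', prepend. Next row=LF[4]=11
Reversed output: violetllama$

Answer: violetllama$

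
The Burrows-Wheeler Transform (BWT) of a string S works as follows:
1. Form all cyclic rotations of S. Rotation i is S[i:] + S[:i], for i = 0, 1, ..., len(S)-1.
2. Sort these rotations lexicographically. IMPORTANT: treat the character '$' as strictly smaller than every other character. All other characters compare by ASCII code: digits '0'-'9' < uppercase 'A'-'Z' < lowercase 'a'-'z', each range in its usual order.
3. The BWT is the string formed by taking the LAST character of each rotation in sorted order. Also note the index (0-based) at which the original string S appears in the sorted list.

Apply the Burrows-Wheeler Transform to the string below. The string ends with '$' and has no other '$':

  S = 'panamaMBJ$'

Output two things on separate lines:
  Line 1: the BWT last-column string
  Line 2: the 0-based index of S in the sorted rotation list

All 10 rotations (rotation i = S[i:]+S[:i]):
  rot[0] = panamaMBJ$
  rot[1] = anamaMBJ$p
  rot[2] = namaMBJ$pa
  rot[3] = amaMBJ$pan
  rot[4] = maMBJ$pana
  rot[5] = aMBJ$panam
  rot[6] = MBJ$panama
  rot[7] = BJ$panamaM
  rot[8] = J$panamaMB
  rot[9] = $panamaMBJ
Sorted (with $ < everything):
  sorted[0] = $panamaMBJ  (last char: 'J')
  sorted[1] = BJ$panamaM  (last char: 'M')
  sorted[2] = J$panamaMB  (last char: 'B')
  sorted[3] = MBJ$panama  (last char: 'a')
  sorted[4] = aMBJ$panam  (last char: 'm')
  sorted[5] = amaMBJ$pan  (last char: 'n')
  sorted[6] = anamaMBJ$p  (last char: 'p')
  sorted[7] = maMBJ$pana  (last char: 'a')
  sorted[8] = namaMBJ$pa  (last char: 'a')
  sorted[9] = panamaMBJ$  (last char: '$')
Last column: JMBamnpaa$
Original string S is at sorted index 9

Answer: JMBamnpaa$
9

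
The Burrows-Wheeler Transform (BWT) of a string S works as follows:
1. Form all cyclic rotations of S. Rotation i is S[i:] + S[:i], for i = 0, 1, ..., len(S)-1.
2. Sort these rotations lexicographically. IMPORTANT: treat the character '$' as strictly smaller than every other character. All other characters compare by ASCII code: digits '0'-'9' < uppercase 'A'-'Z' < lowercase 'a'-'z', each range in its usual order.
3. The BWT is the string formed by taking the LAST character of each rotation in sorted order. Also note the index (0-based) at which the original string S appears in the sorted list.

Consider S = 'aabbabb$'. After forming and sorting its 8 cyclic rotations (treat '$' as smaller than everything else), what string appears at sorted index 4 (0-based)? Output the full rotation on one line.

All 8 rotations (rotation i = S[i:]+S[:i]):
  rot[0] = aabbabb$
  rot[1] = abbabb$a
  rot[2] = bbabb$aa
  rot[3] = babb$aab
  rot[4] = abb$aabb
  rot[5] = bb$aabba
  rot[6] = b$aabbab
  rot[7] = $aabbabb
Sorted (with $ < everything):
  sorted[0] = $aabbabb
  sorted[1] = aabbabb$
  sorted[2] = abb$aabb
  sorted[3] = abbabb$a
  sorted[4] = b$aabbab
  sorted[5] = babb$aab
  sorted[6] = bb$aabba
  sorted[7] = bbabb$aa
sorted[4] = b$aabbab

Answer: b$aabbab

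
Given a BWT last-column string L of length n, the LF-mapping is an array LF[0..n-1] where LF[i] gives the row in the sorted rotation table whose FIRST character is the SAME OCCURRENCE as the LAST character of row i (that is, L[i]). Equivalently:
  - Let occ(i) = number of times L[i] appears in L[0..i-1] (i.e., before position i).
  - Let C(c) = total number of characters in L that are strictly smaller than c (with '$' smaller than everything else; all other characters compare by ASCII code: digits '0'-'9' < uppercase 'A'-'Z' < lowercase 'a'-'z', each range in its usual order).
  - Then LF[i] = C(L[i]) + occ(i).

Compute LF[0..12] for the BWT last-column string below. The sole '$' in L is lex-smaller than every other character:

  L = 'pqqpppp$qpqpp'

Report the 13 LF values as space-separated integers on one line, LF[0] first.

Char counts: '$':1, 'p':8, 'q':4
C (first-col start): C('$')=0, C('p')=1, C('q')=9
L[0]='p': occ=0, LF[0]=C('p')+0=1+0=1
L[1]='q': occ=0, LF[1]=C('q')+0=9+0=9
L[2]='q': occ=1, LF[2]=C('q')+1=9+1=10
L[3]='p': occ=1, LF[3]=C('p')+1=1+1=2
L[4]='p': occ=2, LF[4]=C('p')+2=1+2=3
L[5]='p': occ=3, LF[5]=C('p')+3=1+3=4
L[6]='p': occ=4, LF[6]=C('p')+4=1+4=5
L[7]='$': occ=0, LF[7]=C('$')+0=0+0=0
L[8]='q': occ=2, LF[8]=C('q')+2=9+2=11
L[9]='p': occ=5, LF[9]=C('p')+5=1+5=6
L[10]='q': occ=3, LF[10]=C('q')+3=9+3=12
L[11]='p': occ=6, LF[11]=C('p')+6=1+6=7
L[12]='p': occ=7, LF[12]=C('p')+7=1+7=8

Answer: 1 9 10 2 3 4 5 0 11 6 12 7 8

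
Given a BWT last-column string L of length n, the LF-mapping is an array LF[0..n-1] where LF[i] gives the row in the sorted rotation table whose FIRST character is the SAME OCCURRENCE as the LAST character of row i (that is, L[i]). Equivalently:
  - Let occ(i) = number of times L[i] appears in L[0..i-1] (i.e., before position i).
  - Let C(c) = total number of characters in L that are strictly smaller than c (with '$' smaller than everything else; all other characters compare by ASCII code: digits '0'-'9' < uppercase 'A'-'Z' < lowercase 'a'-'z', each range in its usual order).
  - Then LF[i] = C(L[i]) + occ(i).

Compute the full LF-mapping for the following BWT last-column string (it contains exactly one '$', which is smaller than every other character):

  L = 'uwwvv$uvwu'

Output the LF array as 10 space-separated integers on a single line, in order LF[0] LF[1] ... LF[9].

Char counts: '$':1, 'u':3, 'v':3, 'w':3
C (first-col start): C('$')=0, C('u')=1, C('v')=4, C('w')=7
L[0]='u': occ=0, LF[0]=C('u')+0=1+0=1
L[1]='w': occ=0, LF[1]=C('w')+0=7+0=7
L[2]='w': occ=1, LF[2]=C('w')+1=7+1=8
L[3]='v': occ=0, LF[3]=C('v')+0=4+0=4
L[4]='v': occ=1, LF[4]=C('v')+1=4+1=5
L[5]='$': occ=0, LF[5]=C('$')+0=0+0=0
L[6]='u': occ=1, LF[6]=C('u')+1=1+1=2
L[7]='v': occ=2, LF[7]=C('v')+2=4+2=6
L[8]='w': occ=2, LF[8]=C('w')+2=7+2=9
L[9]='u': occ=2, LF[9]=C('u')+2=1+2=3

Answer: 1 7 8 4 5 0 2 6 9 3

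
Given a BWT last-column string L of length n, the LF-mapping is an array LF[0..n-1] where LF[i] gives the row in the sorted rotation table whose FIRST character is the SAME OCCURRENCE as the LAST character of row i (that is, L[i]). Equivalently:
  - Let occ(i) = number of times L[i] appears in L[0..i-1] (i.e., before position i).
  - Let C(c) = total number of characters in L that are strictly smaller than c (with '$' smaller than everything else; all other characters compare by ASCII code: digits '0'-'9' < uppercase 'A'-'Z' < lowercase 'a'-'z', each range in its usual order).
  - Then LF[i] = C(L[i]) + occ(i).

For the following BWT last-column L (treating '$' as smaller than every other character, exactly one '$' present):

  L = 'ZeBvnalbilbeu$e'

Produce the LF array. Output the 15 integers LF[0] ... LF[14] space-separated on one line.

Answer: 2 6 1 14 12 3 10 4 9 11 5 7 13 0 8

Derivation:
Char counts: '$':1, 'B':1, 'Z':1, 'a':1, 'b':2, 'e':3, 'i':1, 'l':2, 'n':1, 'u':1, 'v':1
C (first-col start): C('$')=0, C('B')=1, C('Z')=2, C('a')=3, C('b')=4, C('e')=6, C('i')=9, C('l')=10, C('n')=12, C('u')=13, C('v')=14
L[0]='Z': occ=0, LF[0]=C('Z')+0=2+0=2
L[1]='e': occ=0, LF[1]=C('e')+0=6+0=6
L[2]='B': occ=0, LF[2]=C('B')+0=1+0=1
L[3]='v': occ=0, LF[3]=C('v')+0=14+0=14
L[4]='n': occ=0, LF[4]=C('n')+0=12+0=12
L[5]='a': occ=0, LF[5]=C('a')+0=3+0=3
L[6]='l': occ=0, LF[6]=C('l')+0=10+0=10
L[7]='b': occ=0, LF[7]=C('b')+0=4+0=4
L[8]='i': occ=0, LF[8]=C('i')+0=9+0=9
L[9]='l': occ=1, LF[9]=C('l')+1=10+1=11
L[10]='b': occ=1, LF[10]=C('b')+1=4+1=5
L[11]='e': occ=1, LF[11]=C('e')+1=6+1=7
L[12]='u': occ=0, LF[12]=C('u')+0=13+0=13
L[13]='$': occ=0, LF[13]=C('$')+0=0+0=0
L[14]='e': occ=2, LF[14]=C('e')+2=6+2=8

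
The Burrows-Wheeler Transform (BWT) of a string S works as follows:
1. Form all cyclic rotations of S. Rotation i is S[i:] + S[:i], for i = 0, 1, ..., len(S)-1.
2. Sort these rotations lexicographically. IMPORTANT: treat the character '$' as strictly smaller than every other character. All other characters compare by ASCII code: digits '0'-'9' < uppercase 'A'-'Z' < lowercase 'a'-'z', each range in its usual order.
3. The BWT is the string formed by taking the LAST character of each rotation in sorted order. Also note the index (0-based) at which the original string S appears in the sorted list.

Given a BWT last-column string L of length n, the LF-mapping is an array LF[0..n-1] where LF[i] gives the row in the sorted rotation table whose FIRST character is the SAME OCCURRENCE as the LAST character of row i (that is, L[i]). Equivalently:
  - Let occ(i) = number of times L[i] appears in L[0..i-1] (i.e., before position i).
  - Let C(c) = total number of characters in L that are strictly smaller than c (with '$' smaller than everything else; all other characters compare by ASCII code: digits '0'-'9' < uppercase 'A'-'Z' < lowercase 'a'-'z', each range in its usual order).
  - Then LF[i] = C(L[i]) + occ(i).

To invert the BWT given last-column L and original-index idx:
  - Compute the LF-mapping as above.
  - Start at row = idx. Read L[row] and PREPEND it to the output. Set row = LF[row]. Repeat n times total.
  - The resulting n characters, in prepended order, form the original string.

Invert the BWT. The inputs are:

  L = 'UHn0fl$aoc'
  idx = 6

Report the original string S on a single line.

Answer: falconH0U$

Derivation:
LF mapping: 3 2 8 1 6 7 0 4 9 5
Walk LF starting at row 6, prepending L[row]:
  step 1: row=6, L[6]='$', prepend. Next row=LF[6]=0
  step 2: row=0, L[0]='U', prepend. Next row=LF[0]=3
  step 3: row=3, L[3]='0', prepend. Next row=LF[3]=1
  step 4: row=1, L[1]='H', prepend. Next row=LF[1]=2
  step 5: row=2, L[2]='n', prepend. Next row=LF[2]=8
  step 6: row=8, L[8]='o', prepend. Next row=LF[8]=9
  step 7: row=9, L[9]='c', prepend. Next row=LF[9]=5
  step 8: row=5, L[5]='l', prepend. Next row=LF[5]=7
  step 9: row=7, L[7]='a', prepend. Next row=LF[7]=4
  step 10: row=4, L[4]='f', prepend. Next row=LF[4]=6
Reversed output: falconH0U$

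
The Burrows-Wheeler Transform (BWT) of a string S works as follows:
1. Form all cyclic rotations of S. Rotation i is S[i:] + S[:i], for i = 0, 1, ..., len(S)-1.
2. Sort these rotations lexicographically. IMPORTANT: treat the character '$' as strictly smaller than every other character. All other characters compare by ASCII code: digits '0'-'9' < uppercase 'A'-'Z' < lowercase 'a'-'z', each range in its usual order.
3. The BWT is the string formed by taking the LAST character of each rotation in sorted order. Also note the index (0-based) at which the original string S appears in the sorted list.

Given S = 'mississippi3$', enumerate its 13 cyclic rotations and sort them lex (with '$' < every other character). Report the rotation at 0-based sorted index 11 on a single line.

Answer: ssippi3$missi

Derivation:
All 13 rotations (rotation i = S[i:]+S[:i]):
  rot[0] = mississippi3$
  rot[1] = ississippi3$m
  rot[2] = ssissippi3$mi
  rot[3] = sissippi3$mis
  rot[4] = issippi3$miss
  rot[5] = ssippi3$missi
  rot[6] = sippi3$missis
  rot[7] = ippi3$mississ
  rot[8] = ppi3$mississi
  rot[9] = pi3$mississip
  rot[10] = i3$mississipp
  rot[11] = 3$mississippi
  rot[12] = $mississippi3
Sorted (with $ < everything):
  sorted[0] = $mississippi3
  sorted[1] = 3$mississippi
  sorted[2] = i3$mississipp
  sorted[3] = ippi3$mississ
  sorted[4] = issippi3$miss
  sorted[5] = ississippi3$m
  sorted[6] = mississippi3$
  sorted[7] = pi3$mississip
  sorted[8] = ppi3$mississi
  sorted[9] = sippi3$missis
  sorted[10] = sissippi3$mis
  sorted[11] = ssippi3$missi
  sorted[12] = ssissippi3$mi
sorted[11] = ssippi3$missi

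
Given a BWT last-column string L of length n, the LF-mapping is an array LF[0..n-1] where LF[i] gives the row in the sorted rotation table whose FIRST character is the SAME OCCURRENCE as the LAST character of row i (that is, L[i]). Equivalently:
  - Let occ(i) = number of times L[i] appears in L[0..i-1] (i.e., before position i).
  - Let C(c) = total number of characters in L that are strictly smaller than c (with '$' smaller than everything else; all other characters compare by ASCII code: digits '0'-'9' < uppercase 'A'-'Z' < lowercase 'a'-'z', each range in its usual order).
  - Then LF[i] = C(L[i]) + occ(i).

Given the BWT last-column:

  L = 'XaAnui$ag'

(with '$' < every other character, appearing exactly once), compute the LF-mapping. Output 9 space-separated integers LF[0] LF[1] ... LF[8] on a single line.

Answer: 2 3 1 7 8 6 0 4 5

Derivation:
Char counts: '$':1, 'A':1, 'X':1, 'a':2, 'g':1, 'i':1, 'n':1, 'u':1
C (first-col start): C('$')=0, C('A')=1, C('X')=2, C('a')=3, C('g')=5, C('i')=6, C('n')=7, C('u')=8
L[0]='X': occ=0, LF[0]=C('X')+0=2+0=2
L[1]='a': occ=0, LF[1]=C('a')+0=3+0=3
L[2]='A': occ=0, LF[2]=C('A')+0=1+0=1
L[3]='n': occ=0, LF[3]=C('n')+0=7+0=7
L[4]='u': occ=0, LF[4]=C('u')+0=8+0=8
L[5]='i': occ=0, LF[5]=C('i')+0=6+0=6
L[6]='$': occ=0, LF[6]=C('$')+0=0+0=0
L[7]='a': occ=1, LF[7]=C('a')+1=3+1=4
L[8]='g': occ=0, LF[8]=C('g')+0=5+0=5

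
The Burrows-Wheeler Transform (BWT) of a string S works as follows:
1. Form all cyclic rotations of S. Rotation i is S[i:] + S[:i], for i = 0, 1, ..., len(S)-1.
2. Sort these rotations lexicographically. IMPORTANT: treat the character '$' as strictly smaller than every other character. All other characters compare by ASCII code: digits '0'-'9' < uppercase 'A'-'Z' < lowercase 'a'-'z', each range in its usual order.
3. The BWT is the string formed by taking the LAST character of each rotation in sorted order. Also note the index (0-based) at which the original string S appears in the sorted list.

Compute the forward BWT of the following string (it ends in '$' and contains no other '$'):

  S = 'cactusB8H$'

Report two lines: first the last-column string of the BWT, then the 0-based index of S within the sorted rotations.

Answer: HBs8c$auct
5

Derivation:
All 10 rotations (rotation i = S[i:]+S[:i]):
  rot[0] = cactusB8H$
  rot[1] = actusB8H$c
  rot[2] = ctusB8H$ca
  rot[3] = tusB8H$cac
  rot[4] = usB8H$cact
  rot[5] = sB8H$cactu
  rot[6] = B8H$cactus
  rot[7] = 8H$cactusB
  rot[8] = H$cactusB8
  rot[9] = $cactusB8H
Sorted (with $ < everything):
  sorted[0] = $cactusB8H  (last char: 'H')
  sorted[1] = 8H$cactusB  (last char: 'B')
  sorted[2] = B8H$cactus  (last char: 's')
  sorted[3] = H$cactusB8  (last char: '8')
  sorted[4] = actusB8H$c  (last char: 'c')
  sorted[5] = cactusB8H$  (last char: '$')
  sorted[6] = ctusB8H$ca  (last char: 'a')
  sorted[7] = sB8H$cactu  (last char: 'u')
  sorted[8] = tusB8H$cac  (last char: 'c')
  sorted[9] = usB8H$cact  (last char: 't')
Last column: HBs8c$auct
Original string S is at sorted index 5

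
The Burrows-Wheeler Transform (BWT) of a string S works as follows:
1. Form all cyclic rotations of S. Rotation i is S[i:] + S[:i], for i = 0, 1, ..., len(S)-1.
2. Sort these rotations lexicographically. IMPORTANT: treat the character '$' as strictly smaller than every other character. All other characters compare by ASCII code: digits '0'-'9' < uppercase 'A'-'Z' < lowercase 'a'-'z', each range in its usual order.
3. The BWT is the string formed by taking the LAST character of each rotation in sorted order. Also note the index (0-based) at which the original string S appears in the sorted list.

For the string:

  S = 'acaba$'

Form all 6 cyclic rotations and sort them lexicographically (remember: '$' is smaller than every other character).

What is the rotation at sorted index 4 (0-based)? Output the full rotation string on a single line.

Answer: ba$aca

Derivation:
All 6 rotations (rotation i = S[i:]+S[:i]):
  rot[0] = acaba$
  rot[1] = caba$a
  rot[2] = aba$ac
  rot[3] = ba$aca
  rot[4] = a$acab
  rot[5] = $acaba
Sorted (with $ < everything):
  sorted[0] = $acaba
  sorted[1] = a$acab
  sorted[2] = aba$ac
  sorted[3] = acaba$
  sorted[4] = ba$aca
  sorted[5] = caba$a
sorted[4] = ba$aca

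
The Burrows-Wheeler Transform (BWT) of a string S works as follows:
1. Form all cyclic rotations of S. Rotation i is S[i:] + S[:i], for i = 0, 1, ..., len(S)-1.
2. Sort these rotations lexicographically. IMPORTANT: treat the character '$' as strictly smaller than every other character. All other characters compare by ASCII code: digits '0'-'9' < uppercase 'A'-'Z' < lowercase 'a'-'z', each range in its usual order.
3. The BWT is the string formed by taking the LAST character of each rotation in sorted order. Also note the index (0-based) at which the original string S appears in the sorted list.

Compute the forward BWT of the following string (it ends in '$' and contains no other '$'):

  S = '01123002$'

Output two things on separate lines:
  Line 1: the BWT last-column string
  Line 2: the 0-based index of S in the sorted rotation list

Answer: 23$001012
2

Derivation:
All 9 rotations (rotation i = S[i:]+S[:i]):
  rot[0] = 01123002$
  rot[1] = 1123002$0
  rot[2] = 123002$01
  rot[3] = 23002$011
  rot[4] = 3002$0112
  rot[5] = 002$01123
  rot[6] = 02$011230
  rot[7] = 2$0112300
  rot[8] = $01123002
Sorted (with $ < everything):
  sorted[0] = $01123002  (last char: '2')
  sorted[1] = 002$01123  (last char: '3')
  sorted[2] = 01123002$  (last char: '$')
  sorted[3] = 02$011230  (last char: '0')
  sorted[4] = 1123002$0  (last char: '0')
  sorted[5] = 123002$01  (last char: '1')
  sorted[6] = 2$0112300  (last char: '0')
  sorted[7] = 23002$011  (last char: '1')
  sorted[8] = 3002$0112  (last char: '2')
Last column: 23$001012
Original string S is at sorted index 2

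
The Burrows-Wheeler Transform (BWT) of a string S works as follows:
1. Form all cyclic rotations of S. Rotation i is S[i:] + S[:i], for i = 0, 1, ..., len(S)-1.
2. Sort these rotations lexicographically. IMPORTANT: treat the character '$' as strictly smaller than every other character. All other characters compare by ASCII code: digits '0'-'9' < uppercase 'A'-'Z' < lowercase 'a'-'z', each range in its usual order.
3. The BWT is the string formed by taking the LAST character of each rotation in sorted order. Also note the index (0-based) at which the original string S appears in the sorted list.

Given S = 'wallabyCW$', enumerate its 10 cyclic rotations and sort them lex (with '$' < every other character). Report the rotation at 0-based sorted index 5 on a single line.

All 10 rotations (rotation i = S[i:]+S[:i]):
  rot[0] = wallabyCW$
  rot[1] = allabyCW$w
  rot[2] = llabyCW$wa
  rot[3] = labyCW$wal
  rot[4] = abyCW$wall
  rot[5] = byCW$walla
  rot[6] = yCW$wallab
  rot[7] = CW$wallaby
  rot[8] = W$wallabyC
  rot[9] = $wallabyCW
Sorted (with $ < everything):
  sorted[0] = $wallabyCW
  sorted[1] = CW$wallaby
  sorted[2] = W$wallabyC
  sorted[3] = abyCW$wall
  sorted[4] = allabyCW$w
  sorted[5] = byCW$walla
  sorted[6] = labyCW$wal
  sorted[7] = llabyCW$wa
  sorted[8] = wallabyCW$
  sorted[9] = yCW$wallab
sorted[5] = byCW$walla

Answer: byCW$walla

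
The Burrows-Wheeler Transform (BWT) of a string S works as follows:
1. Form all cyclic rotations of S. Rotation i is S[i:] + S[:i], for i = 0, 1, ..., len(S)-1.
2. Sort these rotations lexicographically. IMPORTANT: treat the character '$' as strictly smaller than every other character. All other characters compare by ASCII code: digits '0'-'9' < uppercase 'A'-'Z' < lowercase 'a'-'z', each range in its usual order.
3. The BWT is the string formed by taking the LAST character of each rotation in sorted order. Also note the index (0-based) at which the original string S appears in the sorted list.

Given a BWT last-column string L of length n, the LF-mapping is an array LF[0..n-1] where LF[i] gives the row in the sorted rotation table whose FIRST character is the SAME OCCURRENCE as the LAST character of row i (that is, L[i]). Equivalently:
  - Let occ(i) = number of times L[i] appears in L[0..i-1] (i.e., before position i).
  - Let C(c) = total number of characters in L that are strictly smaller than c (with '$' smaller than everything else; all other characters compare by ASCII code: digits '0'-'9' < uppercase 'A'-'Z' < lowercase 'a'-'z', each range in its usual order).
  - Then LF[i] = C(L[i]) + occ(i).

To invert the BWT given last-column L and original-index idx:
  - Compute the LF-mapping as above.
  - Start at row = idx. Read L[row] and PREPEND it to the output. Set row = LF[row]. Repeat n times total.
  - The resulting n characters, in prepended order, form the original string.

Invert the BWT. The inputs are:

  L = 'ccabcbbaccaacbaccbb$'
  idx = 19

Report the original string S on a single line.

Answer: ccbcaabacabccbbabcc$

Derivation:
LF mapping: 12 13 1 6 14 7 8 2 15 16 3 4 17 9 5 18 19 10 11 0
Walk LF starting at row 19, prepending L[row]:
  step 1: row=19, L[19]='$', prepend. Next row=LF[19]=0
  step 2: row=0, L[0]='c', prepend. Next row=LF[0]=12
  step 3: row=12, L[12]='c', prepend. Next row=LF[12]=17
  step 4: row=17, L[17]='b', prepend. Next row=LF[17]=10
  step 5: row=10, L[10]='a', prepend. Next row=LF[10]=3
  step 6: row=3, L[3]='b', prepend. Next row=LF[3]=6
  step 7: row=6, L[6]='b', prepend. Next row=LF[6]=8
  step 8: row=8, L[8]='c', prepend. Next row=LF[8]=15
  step 9: row=15, L[15]='c', prepend. Next row=LF[15]=18
  step 10: row=18, L[18]='b', prepend. Next row=LF[18]=11
  step 11: row=11, L[11]='a', prepend. Next row=LF[11]=4
  step 12: row=4, L[4]='c', prepend. Next row=LF[4]=14
  step 13: row=14, L[14]='a', prepend. Next row=LF[14]=5
  step 14: row=5, L[5]='b', prepend. Next row=LF[5]=7
  step 15: row=7, L[7]='a', prepend. Next row=LF[7]=2
  step 16: row=2, L[2]='a', prepend. Next row=LF[2]=1
  step 17: row=1, L[1]='c', prepend. Next row=LF[1]=13
  step 18: row=13, L[13]='b', prepend. Next row=LF[13]=9
  step 19: row=9, L[9]='c', prepend. Next row=LF[9]=16
  step 20: row=16, L[16]='c', prepend. Next row=LF[16]=19
Reversed output: ccbcaabacabccbbabcc$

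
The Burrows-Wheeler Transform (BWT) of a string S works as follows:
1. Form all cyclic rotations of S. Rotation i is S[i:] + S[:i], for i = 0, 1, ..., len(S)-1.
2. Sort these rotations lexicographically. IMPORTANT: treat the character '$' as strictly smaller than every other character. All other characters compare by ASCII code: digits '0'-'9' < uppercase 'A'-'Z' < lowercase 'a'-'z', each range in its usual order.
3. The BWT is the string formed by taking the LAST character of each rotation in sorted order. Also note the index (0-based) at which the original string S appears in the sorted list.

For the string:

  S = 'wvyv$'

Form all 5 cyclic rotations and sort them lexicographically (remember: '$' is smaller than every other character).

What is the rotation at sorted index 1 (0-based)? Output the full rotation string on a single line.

Answer: v$wvy

Derivation:
All 5 rotations (rotation i = S[i:]+S[:i]):
  rot[0] = wvyv$
  rot[1] = vyv$w
  rot[2] = yv$wv
  rot[3] = v$wvy
  rot[4] = $wvyv
Sorted (with $ < everything):
  sorted[0] = $wvyv
  sorted[1] = v$wvy
  sorted[2] = vyv$w
  sorted[3] = wvyv$
  sorted[4] = yv$wv
sorted[1] = v$wvy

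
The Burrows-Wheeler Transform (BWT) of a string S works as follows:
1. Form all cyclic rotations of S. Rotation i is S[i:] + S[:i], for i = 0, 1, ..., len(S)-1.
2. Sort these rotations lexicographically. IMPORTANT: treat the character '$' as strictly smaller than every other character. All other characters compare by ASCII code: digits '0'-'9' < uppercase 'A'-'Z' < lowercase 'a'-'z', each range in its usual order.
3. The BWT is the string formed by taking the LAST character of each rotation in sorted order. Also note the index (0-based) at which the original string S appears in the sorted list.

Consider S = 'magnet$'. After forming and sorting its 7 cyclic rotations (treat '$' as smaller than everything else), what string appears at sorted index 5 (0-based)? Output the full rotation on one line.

All 7 rotations (rotation i = S[i:]+S[:i]):
  rot[0] = magnet$
  rot[1] = agnet$m
  rot[2] = gnet$ma
  rot[3] = net$mag
  rot[4] = et$magn
  rot[5] = t$magne
  rot[6] = $magnet
Sorted (with $ < everything):
  sorted[0] = $magnet
  sorted[1] = agnet$m
  sorted[2] = et$magn
  sorted[3] = gnet$ma
  sorted[4] = magnet$
  sorted[5] = net$mag
  sorted[6] = t$magne
sorted[5] = net$mag

Answer: net$mag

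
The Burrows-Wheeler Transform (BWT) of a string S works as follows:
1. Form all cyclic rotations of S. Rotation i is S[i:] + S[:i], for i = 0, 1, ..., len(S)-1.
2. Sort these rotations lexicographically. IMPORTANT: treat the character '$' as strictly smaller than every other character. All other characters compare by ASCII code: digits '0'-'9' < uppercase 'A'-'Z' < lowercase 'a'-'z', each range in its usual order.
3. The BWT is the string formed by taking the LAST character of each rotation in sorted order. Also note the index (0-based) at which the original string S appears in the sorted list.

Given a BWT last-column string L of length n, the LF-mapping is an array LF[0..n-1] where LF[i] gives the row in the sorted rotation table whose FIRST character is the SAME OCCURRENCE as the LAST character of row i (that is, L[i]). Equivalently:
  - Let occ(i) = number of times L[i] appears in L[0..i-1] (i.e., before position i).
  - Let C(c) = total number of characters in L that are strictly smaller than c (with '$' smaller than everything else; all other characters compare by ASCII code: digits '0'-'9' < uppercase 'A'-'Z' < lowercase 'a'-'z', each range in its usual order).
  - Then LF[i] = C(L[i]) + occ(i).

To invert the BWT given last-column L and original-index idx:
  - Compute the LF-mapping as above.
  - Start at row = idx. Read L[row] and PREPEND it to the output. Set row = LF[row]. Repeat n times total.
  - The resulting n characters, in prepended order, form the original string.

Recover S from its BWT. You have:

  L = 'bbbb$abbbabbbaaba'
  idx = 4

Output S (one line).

Answer: abbbaabbbbababbb$

Derivation:
LF mapping: 6 7 8 9 0 1 10 11 12 2 13 14 15 3 4 16 5
Walk LF starting at row 4, prepending L[row]:
  step 1: row=4, L[4]='$', prepend. Next row=LF[4]=0
  step 2: row=0, L[0]='b', prepend. Next row=LF[0]=6
  step 3: row=6, L[6]='b', prepend. Next row=LF[6]=10
  step 4: row=10, L[10]='b', prepend. Next row=LF[10]=13
  step 5: row=13, L[13]='a', prepend. Next row=LF[13]=3
  step 6: row=3, L[3]='b', prepend. Next row=LF[3]=9
  step 7: row=9, L[9]='a', prepend. Next row=LF[9]=2
  step 8: row=2, L[2]='b', prepend. Next row=LF[2]=8
  step 9: row=8, L[8]='b', prepend. Next row=LF[8]=12
  step 10: row=12, L[12]='b', prepend. Next row=LF[12]=15
  step 11: row=15, L[15]='b', prepend. Next row=LF[15]=16
  step 12: row=16, L[16]='a', prepend. Next row=LF[16]=5
  step 13: row=5, L[5]='a', prepend. Next row=LF[5]=1
  step 14: row=1, L[1]='b', prepend. Next row=LF[1]=7
  step 15: row=7, L[7]='b', prepend. Next row=LF[7]=11
  step 16: row=11, L[11]='b', prepend. Next row=LF[11]=14
  step 17: row=14, L[14]='a', prepend. Next row=LF[14]=4
Reversed output: abbbaabbbbababbb$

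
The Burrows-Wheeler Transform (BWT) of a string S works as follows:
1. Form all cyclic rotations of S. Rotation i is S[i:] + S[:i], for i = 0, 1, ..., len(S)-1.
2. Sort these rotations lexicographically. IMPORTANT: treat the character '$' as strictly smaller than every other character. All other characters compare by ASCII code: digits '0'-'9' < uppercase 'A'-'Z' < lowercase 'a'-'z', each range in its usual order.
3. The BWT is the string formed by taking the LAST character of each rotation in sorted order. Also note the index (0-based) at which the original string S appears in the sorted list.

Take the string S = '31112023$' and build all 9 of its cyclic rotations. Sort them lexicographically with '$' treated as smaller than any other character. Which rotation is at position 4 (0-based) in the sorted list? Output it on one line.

Answer: 12023$311

Derivation:
All 9 rotations (rotation i = S[i:]+S[:i]):
  rot[0] = 31112023$
  rot[1] = 1112023$3
  rot[2] = 112023$31
  rot[3] = 12023$311
  rot[4] = 2023$3111
  rot[5] = 023$31112
  rot[6] = 23$311120
  rot[7] = 3$3111202
  rot[8] = $31112023
Sorted (with $ < everything):
  sorted[0] = $31112023
  sorted[1] = 023$31112
  sorted[2] = 1112023$3
  sorted[3] = 112023$31
  sorted[4] = 12023$311
  sorted[5] = 2023$3111
  sorted[6] = 23$311120
  sorted[7] = 3$3111202
  sorted[8] = 31112023$
sorted[4] = 12023$311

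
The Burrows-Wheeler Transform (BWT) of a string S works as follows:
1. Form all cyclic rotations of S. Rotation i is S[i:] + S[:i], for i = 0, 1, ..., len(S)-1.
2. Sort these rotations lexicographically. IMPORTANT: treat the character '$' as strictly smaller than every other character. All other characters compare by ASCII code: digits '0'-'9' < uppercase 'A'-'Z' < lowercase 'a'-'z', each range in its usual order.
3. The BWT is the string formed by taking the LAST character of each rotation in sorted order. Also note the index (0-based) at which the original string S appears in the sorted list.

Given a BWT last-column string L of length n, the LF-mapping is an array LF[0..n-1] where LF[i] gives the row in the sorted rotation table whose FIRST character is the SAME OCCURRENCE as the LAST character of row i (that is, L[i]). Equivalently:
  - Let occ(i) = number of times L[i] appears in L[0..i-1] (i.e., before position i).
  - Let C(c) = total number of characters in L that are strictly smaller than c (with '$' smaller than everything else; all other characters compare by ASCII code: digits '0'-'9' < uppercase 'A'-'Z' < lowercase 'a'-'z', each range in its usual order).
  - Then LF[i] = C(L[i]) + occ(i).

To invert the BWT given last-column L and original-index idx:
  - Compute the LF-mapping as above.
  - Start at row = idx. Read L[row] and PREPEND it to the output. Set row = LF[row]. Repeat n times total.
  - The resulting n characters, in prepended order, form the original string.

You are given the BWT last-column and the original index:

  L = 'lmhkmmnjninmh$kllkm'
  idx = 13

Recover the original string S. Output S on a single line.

LF mapping: 8 11 1 5 12 13 16 4 17 3 18 14 2 0 6 9 10 7 15
Walk LF starting at row 13, prepending L[row]:
  step 1: row=13, L[13]='$', prepend. Next row=LF[13]=0
  step 2: row=0, L[0]='l', prepend. Next row=LF[0]=8
  step 3: row=8, L[8]='n', prepend. Next row=LF[8]=17
  step 4: row=17, L[17]='k', prepend. Next row=LF[17]=7
  step 5: row=7, L[7]='j', prepend. Next row=LF[7]=4
  step 6: row=4, L[4]='m', prepend. Next row=LF[4]=12
  step 7: row=12, L[12]='h', prepend. Next row=LF[12]=2
  step 8: row=2, L[2]='h', prepend. Next row=LF[2]=1
  step 9: row=1, L[1]='m', prepend. Next row=LF[1]=11
  step 10: row=11, L[11]='m', prepend. Next row=LF[11]=14
  step 11: row=14, L[14]='k', prepend. Next row=LF[14]=6
  step 12: row=6, L[6]='n', prepend. Next row=LF[6]=16
  step 13: row=16, L[16]='l', prepend. Next row=LF[16]=10
  step 14: row=10, L[10]='n', prepend. Next row=LF[10]=18
  step 15: row=18, L[18]='m', prepend. Next row=LF[18]=15
  step 16: row=15, L[15]='l', prepend. Next row=LF[15]=9
  step 17: row=9, L[9]='i', prepend. Next row=LF[9]=3
  step 18: row=3, L[3]='k', prepend. Next row=LF[3]=5
  step 19: row=5, L[5]='m', prepend. Next row=LF[5]=13
Reversed output: mkilmnlnkmmhhmjknl$

Answer: mkilmnlnkmmhhmjknl$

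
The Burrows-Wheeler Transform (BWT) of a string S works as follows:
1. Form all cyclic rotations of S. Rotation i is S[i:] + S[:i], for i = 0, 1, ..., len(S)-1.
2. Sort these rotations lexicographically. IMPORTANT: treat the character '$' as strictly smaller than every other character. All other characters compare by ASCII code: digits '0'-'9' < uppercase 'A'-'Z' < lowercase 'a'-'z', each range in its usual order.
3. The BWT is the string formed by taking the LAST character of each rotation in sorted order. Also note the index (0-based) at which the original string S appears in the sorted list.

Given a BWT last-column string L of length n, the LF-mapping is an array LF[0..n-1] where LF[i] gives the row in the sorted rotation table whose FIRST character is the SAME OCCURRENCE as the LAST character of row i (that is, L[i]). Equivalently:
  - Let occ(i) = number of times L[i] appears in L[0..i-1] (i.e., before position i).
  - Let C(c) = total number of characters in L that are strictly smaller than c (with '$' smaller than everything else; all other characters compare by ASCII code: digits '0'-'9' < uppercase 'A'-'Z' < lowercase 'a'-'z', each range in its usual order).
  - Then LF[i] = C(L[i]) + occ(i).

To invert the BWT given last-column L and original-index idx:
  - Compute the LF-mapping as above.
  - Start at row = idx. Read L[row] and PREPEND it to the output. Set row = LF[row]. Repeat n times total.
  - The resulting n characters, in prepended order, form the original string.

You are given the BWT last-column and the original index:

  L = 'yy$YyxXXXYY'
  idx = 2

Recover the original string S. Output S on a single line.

LF mapping: 8 9 0 4 10 7 1 2 3 5 6
Walk LF starting at row 2, prepending L[row]:
  step 1: row=2, L[2]='$', prepend. Next row=LF[2]=0
  step 2: row=0, L[0]='y', prepend. Next row=LF[0]=8
  step 3: row=8, L[8]='X', prepend. Next row=LF[8]=3
  step 4: row=3, L[3]='Y', prepend. Next row=LF[3]=4
  step 5: row=4, L[4]='y', prepend. Next row=LF[4]=10
  step 6: row=10, L[10]='Y', prepend. Next row=LF[10]=6
  step 7: row=6, L[6]='X', prepend. Next row=LF[6]=1
  step 8: row=1, L[1]='y', prepend. Next row=LF[1]=9
  step 9: row=9, L[9]='Y', prepend. Next row=LF[9]=5
  step 10: row=5, L[5]='x', prepend. Next row=LF[5]=7
  step 11: row=7, L[7]='X', prepend. Next row=LF[7]=2
Reversed output: XxYyXYyYXy$

Answer: XxYyXYyYXy$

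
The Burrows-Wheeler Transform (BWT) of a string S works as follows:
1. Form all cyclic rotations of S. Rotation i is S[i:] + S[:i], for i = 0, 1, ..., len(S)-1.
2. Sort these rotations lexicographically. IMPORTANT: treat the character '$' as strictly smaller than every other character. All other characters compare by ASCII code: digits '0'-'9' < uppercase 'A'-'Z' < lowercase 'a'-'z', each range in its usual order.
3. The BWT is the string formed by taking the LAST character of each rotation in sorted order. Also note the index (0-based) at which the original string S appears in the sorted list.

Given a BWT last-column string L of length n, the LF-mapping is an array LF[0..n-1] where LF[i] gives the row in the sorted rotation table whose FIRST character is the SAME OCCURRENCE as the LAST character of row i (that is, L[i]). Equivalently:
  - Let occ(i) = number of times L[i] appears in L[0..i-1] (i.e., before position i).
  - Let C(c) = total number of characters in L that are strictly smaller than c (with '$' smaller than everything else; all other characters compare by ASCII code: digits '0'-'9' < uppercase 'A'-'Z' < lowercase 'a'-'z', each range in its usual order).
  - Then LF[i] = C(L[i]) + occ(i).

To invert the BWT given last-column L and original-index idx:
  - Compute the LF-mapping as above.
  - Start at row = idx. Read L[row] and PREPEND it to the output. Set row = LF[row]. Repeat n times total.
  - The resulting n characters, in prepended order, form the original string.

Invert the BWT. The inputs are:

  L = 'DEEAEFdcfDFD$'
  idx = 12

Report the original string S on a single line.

Answer: fFEADFcEDdED$

Derivation:
LF mapping: 2 5 6 1 7 8 11 10 12 3 9 4 0
Walk LF starting at row 12, prepending L[row]:
  step 1: row=12, L[12]='$', prepend. Next row=LF[12]=0
  step 2: row=0, L[0]='D', prepend. Next row=LF[0]=2
  step 3: row=2, L[2]='E', prepend. Next row=LF[2]=6
  step 4: row=6, L[6]='d', prepend. Next row=LF[6]=11
  step 5: row=11, L[11]='D', prepend. Next row=LF[11]=4
  step 6: row=4, L[4]='E', prepend. Next row=LF[4]=7
  step 7: row=7, L[7]='c', prepend. Next row=LF[7]=10
  step 8: row=10, L[10]='F', prepend. Next row=LF[10]=9
  step 9: row=9, L[9]='D', prepend. Next row=LF[9]=3
  step 10: row=3, L[3]='A', prepend. Next row=LF[3]=1
  step 11: row=1, L[1]='E', prepend. Next row=LF[1]=5
  step 12: row=5, L[5]='F', prepend. Next row=LF[5]=8
  step 13: row=8, L[8]='f', prepend. Next row=LF[8]=12
Reversed output: fFEADFcEDdED$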